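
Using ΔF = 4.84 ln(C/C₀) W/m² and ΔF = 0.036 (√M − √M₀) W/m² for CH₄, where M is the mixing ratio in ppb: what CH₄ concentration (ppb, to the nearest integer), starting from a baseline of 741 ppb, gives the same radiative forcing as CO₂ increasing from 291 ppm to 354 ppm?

M ≈ 2870 ppb

CO₂ forcing: 4.84 × ln(354/291) = 4.84 × 0.195974 = 0.94851 W/m².
Set 0.036(√M − √741) = 0.94851: √M = 0.94851/0.036 + √741 = 26.3475 + 27.2213 = 53.5688.
M = (53.5688)² = 2869.62 ppb.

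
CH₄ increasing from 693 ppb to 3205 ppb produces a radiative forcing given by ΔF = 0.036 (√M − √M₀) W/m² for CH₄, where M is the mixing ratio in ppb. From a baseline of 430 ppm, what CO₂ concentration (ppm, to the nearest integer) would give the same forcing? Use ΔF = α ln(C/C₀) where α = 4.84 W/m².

CH₄ forcing: 0.036 × (√3205 − √693) = 0.036 × (56.6127 − 26.3249) = 0.036 × 30.2878 = 1.09036 W/m².
Set 4.84 ln(C/430) = 1.09036: ln(C/430) = 1.09036/4.84 = 0.22528, so C = 430 × e^0.22528 = 430 × 1.25267 = 538.65 ppm.

C ≈ 539 ppm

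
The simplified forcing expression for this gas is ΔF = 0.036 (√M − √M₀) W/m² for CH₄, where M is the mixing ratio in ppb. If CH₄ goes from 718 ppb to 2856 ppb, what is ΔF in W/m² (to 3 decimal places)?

ΔF = 0.959 W/m²

CH₄: 0.036 × (√2856 − √718) = 0.036 × (53.4416 − 26.7955) = 0.036 × 26.6461 = 0.9593 W/m².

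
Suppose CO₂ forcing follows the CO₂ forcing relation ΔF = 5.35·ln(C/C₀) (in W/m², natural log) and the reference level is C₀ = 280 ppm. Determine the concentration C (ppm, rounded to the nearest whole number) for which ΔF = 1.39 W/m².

Set 5.35 ln(C/280) = 1.39, so ln(C/280) = 1.39/5.35 = 0.25981.
Then C/280 = e^0.25981 = 1.29668, giving C = 280 × 1.29668 = 363.07 ppm.

C ≈ 363 ppm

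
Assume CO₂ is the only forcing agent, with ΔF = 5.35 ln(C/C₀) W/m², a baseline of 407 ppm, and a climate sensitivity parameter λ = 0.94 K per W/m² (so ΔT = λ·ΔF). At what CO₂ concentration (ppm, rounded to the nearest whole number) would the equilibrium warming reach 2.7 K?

Required forcing: ΔF = ΔT/λ = 2.7/0.94 = 2.8723 W/m².
Then ln(C/407) = ΔF/5.35 = 2.8723/5.35 = 0.53688.
So C = 407 × e^0.53688 = 407 × 1.71066 = 696.24 ppm.

C ≈ 696 ppm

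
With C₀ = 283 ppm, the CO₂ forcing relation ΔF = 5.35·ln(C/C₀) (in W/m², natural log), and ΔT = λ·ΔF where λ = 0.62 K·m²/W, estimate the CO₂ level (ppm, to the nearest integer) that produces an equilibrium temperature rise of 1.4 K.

Required forcing: ΔF = ΔT/λ = 1.4/0.62 = 2.2581 W/m².
Then ln(C/283) = ΔF/5.35 = 2.2581/5.35 = 0.42207.
So C = 283 × e^0.42207 = 283 × 1.52512 = 431.61 ppm.

C ≈ 432 ppm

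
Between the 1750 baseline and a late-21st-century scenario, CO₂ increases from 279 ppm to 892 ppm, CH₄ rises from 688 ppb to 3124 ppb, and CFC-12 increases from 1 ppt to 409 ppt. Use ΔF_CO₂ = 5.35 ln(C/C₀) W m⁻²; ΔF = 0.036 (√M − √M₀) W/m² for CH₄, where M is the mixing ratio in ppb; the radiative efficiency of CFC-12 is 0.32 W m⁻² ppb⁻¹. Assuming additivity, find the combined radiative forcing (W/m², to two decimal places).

ΔF = 7.42 W/m²

CO₂: 5.35 × ln(892/279) = 5.35 × ln(3.19713) = 5.35 × 1.16225 = 6.2180 W/m².
CH₄: 0.036 × (√3124 − √688) = 0.036 × (55.8928 − 26.2298) = 0.036 × 29.6630 = 1.0679 W/m².
CFC-12: Δ = 409 − 1 = 408 ppt = 0.408 ppb; ΔF = 0.32 × 0.408 = 0.1306 W/m².
Total ΔF = 6.2180 + 1.0679 + 0.1306 = 7.4165 W/m².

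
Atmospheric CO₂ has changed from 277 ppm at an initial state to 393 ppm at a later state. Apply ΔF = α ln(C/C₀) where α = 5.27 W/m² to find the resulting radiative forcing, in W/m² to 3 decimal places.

ΔF = 1.843 W/m²

CO₂ absorption bands are partially saturated, so forcing scales with the logarithm of the concentration ratio.
CO₂: 5.27 × ln(393/277) = 5.27 × ln(1.41877) = 5.27 × 0.34979 = 1.8434 W/m².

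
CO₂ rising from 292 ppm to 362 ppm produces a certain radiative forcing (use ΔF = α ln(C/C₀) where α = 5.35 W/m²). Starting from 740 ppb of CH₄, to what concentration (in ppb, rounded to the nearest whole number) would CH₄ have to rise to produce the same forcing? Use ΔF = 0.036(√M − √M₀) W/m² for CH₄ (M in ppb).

CO₂ forcing: 5.35 × ln(362/292) = 5.35 × 0.214890 = 1.14966 W/m².
Set 0.036(√M − √740) = 1.14966: √M = 1.14966/0.036 + √740 = 31.9350 + 27.2029 = 59.1379.
M = (59.1379)² = 3497.29 ppb.

M ≈ 3497 ppb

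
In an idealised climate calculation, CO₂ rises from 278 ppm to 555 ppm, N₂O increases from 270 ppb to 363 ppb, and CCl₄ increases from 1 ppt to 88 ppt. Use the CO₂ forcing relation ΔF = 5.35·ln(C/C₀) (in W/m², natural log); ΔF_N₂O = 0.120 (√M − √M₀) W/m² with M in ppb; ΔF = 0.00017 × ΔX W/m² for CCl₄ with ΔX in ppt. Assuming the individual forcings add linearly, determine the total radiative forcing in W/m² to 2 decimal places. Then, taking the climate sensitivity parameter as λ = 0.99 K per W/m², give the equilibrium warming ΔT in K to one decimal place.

ΔF = 4.03 W/m²; ΔT = 4.0 K

CO₂: 5.35 × ln(555/278) = 5.35 × ln(1.99640) = 5.35 × 0.69135 = 3.6987 W/m².
N₂O: 0.120 × (√363 − √270) = 0.120 × (19.0526 − 16.4317) = 0.120 × 2.6209 = 0.3145 W/m².
CCl₄: ΔF = 0.00017 × (88 − 1) = 0.00017 × 87 = 0.0148 W/m².
Total ΔF = 3.6987 + 0.3145 + 0.0148 = 4.0280 W/m².
ΔT = λ ΔF = 0.99 × 4.03 = 3.9897 K.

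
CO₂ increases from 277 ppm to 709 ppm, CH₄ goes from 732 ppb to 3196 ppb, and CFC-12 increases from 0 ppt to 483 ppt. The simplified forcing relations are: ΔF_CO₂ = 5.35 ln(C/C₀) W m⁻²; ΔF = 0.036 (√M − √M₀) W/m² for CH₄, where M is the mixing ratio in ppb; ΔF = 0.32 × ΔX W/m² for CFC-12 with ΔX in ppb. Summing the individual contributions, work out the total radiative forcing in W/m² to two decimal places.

CO₂: 5.35 × ln(709/277) = 5.35 × ln(2.55957) = 5.35 × 0.93984 = 5.0281 W/m².
CH₄: 0.036 × (√3196 − √732) = 0.036 × (56.5332 − 27.0555) = 0.036 × 29.4777 = 1.0612 W/m².
CFC-12: Δ = 483 − 0 = 483 ppt = 0.483 ppb; ΔF = 0.32 × 0.483 = 0.1546 W/m².
Total ΔF = 5.0281 + 1.0612 + 0.1546 = 6.2439 W/m².

ΔF = 6.24 W/m²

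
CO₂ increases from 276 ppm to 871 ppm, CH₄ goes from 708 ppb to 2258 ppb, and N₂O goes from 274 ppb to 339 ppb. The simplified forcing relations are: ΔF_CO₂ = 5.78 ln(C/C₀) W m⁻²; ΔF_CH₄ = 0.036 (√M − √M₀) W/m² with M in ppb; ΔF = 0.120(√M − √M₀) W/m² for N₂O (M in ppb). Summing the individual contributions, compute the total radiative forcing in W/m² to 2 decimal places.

ΔF = 7.62 W/m²

CO₂: 5.78 × ln(871/276) = 5.78 × ln(3.15580) = 5.78 × 1.14924 = 6.6426 W/m².
CH₄: 0.036 × (√2258 − √708) = 0.036 × (47.5184 − 26.6083) = 0.036 × 20.9101 = 0.7528 W/m².
N₂O: 0.120 × (√339 − √274) = 0.120 × (18.4120 − 16.5529) = 0.120 × 1.8591 = 0.2231 W/m².
Total ΔF = 6.6426 + 0.7528 + 0.2231 = 7.6185 W/m².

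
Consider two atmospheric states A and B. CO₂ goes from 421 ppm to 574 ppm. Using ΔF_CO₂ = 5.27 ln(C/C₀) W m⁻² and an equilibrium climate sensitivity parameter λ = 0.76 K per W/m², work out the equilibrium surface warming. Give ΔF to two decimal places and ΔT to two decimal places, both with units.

CO₂: 5.27 × ln(574/421) = 5.27 × ln(1.36342) = 5.27 × 0.31000 = 1.6337 W/m².
ΔT = λ ΔF = 0.76 × 1.63 = 1.2388 K.

ΔF = 1.63 W/m²; ΔT = 1.24 K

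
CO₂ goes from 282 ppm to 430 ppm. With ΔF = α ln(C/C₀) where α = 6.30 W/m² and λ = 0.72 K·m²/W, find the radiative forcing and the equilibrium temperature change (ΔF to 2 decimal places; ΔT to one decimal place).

ΔF = 2.66 W/m²; ΔT = 1.9 K

CO₂: 6.30 × ln(430/282) = 6.30 × ln(1.52482) = 6.30 × 0.42188 = 2.6578 W/m².
ΔT = λ ΔF = 0.72 × 2.66 = 1.9152 K.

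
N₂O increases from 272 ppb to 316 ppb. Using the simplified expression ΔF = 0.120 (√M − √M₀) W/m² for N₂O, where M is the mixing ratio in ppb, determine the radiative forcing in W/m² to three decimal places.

N₂O: 0.120 × (√316 − √272) = 0.120 × (17.7764 − 16.4924) = 0.120 × 1.2840 = 0.1541 W/m².

ΔF = 0.154 W/m²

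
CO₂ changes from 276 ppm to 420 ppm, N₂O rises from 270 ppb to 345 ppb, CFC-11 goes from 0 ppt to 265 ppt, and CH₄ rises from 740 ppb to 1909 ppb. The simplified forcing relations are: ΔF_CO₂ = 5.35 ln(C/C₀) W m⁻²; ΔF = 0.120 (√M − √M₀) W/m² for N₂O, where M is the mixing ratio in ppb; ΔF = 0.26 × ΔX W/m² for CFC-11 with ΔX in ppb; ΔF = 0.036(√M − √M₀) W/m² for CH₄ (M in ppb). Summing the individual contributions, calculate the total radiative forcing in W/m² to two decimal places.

CO₂: 5.35 × ln(420/276) = 5.35 × ln(1.52174) = 5.35 × 0.41985 = 2.2462 W/m².
N₂O: 0.120 × (√345 − √270) = 0.120 × (18.5742 − 16.4317) = 0.120 × 2.1425 = 0.2571 W/m².
CFC-11: Δ = 265 − 0 = 265 ppt = 0.265 ppb; ΔF = 0.26 × 0.265 = 0.0689 W/m².
CH₄: 0.036 × (√1909 − √740) = 0.036 × (43.6921 − 27.2029) = 0.036 × 16.4892 = 0.5936 W/m².
Total ΔF = 2.2462 + 0.2571 + 0.0689 + 0.5936 = 3.1658 W/m².

ΔF = 3.17 W/m²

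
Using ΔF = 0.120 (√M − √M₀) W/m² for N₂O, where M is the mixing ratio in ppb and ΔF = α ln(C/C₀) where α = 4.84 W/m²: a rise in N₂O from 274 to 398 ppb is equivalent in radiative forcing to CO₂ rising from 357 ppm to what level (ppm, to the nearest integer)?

C ≈ 388 ppm

N₂O forcing: 0.120 × (√398 − √274) = 0.120 × (19.9499 − 16.5529) = 0.120 × 3.3970 = 0.40764 W/m².
Set 4.84 ln(C/357) = 0.40764: ln(C/357) = 0.40764/4.84 = 0.08422, so C = 357 × e^0.08422 = 357 × 1.08787 = 388.37 ppm.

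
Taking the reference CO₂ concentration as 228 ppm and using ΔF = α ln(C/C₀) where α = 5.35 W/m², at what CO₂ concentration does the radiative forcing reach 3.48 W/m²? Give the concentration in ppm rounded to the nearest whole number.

C ≈ 437 ppm

Set 5.35 ln(C/228) = 3.48, so ln(C/228) = 3.48/5.35 = 0.65047.
Then C/228 = e^0.65047 = 1.91644, giving C = 228 × 1.91644 = 436.95 ppm.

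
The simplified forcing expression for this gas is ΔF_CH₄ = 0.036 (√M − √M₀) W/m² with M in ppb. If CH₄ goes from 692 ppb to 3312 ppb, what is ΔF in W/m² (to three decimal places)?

CH₄: 0.036 × (√3312 − √692) = 0.036 × (57.5500 − 26.3059) = 0.036 × 31.2441 = 1.1248 W/m².

ΔF = 1.125 W/m²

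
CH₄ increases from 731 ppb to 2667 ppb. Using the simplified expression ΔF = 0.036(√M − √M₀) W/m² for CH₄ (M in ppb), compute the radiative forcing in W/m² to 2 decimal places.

ΔF = 0.89 W/m²

CH₄: 0.036 × (√2667 − √731) = 0.036 × (51.6430 − 27.0370) = 0.036 × 24.6060 = 0.8858 W/m².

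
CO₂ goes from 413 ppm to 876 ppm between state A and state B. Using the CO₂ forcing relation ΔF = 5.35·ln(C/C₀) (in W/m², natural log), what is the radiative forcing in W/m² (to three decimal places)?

ΔF = 4.023 W/m²

CO₂ absorption bands are partially saturated, so forcing scales with the logarithm of the concentration ratio.
CO₂: 5.35 × ln(876/413) = 5.35 × ln(2.12107) = 5.35 × 0.75192 = 4.0228 W/m².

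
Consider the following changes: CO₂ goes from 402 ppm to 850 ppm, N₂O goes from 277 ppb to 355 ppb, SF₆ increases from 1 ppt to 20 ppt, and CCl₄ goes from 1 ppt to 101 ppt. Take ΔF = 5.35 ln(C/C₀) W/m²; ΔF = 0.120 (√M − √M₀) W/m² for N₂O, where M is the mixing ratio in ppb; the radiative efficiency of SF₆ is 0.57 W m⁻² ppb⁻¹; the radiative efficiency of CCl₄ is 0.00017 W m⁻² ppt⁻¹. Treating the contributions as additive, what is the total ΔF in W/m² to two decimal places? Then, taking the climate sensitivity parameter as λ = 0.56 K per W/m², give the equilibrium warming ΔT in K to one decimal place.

ΔF = 4.30 W/m²; ΔT = 2.4 K

CO₂: 5.35 × ln(850/402) = 5.35 × ln(2.11443) = 5.35 × 0.74879 = 4.0060 W/m².
N₂O: 0.120 × (√355 − √277) = 0.120 × (18.8414 − 16.6433) = 0.120 × 2.1981 = 0.2638 W/m².
SF₆: Δ = 20 − 1 = 19 ppt = 0.019 ppb; ΔF = 0.57 × 0.019 = 0.0108 W/m².
CCl₄: ΔF = 0.00017 × (101 − 1) = 0.00017 × 100 = 0.0170 W/m².
Total ΔF = 4.0060 + 0.2638 + 0.0108 + 0.0170 = 4.2976 W/m².
ΔT = λ ΔF = 0.56 × 4.30 = 2.4080 K.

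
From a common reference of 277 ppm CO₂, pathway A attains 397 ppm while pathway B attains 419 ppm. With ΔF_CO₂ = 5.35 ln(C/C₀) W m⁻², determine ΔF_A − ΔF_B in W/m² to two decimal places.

ΔF_A = 5.35 ln(397/277) = 5.35 × 0.35992 = 1.9256 W/m².
ΔF_B = 5.35 ln(419/277) = 5.35 × 0.41385 = 2.2141 W/m².
Difference: 1.9256 − 2.2141 = -0.2885 W/m².

ΔF_A − ΔF_B = -0.29 W/m²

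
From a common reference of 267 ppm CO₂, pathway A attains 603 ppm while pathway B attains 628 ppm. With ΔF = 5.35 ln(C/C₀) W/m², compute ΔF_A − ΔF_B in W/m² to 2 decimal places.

ΔF_A − ΔF_B = -0.22 W/m²

ΔF_A = 5.35 ln(603/267) = 5.35 × 0.81467 = 4.3585 W/m².
ΔF_B = 5.35 ln(628/267) = 5.35 × 0.85529 = 4.5758 W/m².
Difference: 4.3585 − 4.5758 = -0.2173 W/m².
(Equivalently, ΔF_A − ΔF_B = 5.35 ln(603/628) = 5.35 × -0.04062 = -0.2173 W/m².)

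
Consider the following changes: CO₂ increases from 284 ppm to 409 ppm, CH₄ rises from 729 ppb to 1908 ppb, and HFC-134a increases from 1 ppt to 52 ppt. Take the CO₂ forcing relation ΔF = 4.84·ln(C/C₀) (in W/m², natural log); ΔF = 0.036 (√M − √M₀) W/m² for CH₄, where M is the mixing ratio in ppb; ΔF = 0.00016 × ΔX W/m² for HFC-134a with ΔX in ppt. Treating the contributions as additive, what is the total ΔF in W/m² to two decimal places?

ΔF = 2.37 W/m²

CO₂: 4.84 × ln(409/284) = 4.84 × ln(1.44014) = 4.84 × 0.36474 = 1.7653 W/m².
CH₄: 0.036 × (√1908 − √729) = 0.036 × (43.6807 − 27.0000) = 0.036 × 16.6807 = 0.6005 W/m².
HFC-134a: ΔF = 0.00016 × (52 − 1) = 0.00016 × 51 = 0.0082 W/m².
Total ΔF = 1.7653 + 0.6005 + 0.0082 = 2.3740 W/m².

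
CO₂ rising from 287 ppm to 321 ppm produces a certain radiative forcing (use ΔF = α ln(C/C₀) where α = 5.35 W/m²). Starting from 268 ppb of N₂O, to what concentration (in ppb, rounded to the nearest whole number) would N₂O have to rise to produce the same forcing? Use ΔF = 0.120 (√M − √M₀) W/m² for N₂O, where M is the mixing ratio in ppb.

M ≈ 456 ppb

CO₂ forcing: 5.35 × ln(321/287) = 5.35 × 0.111959 = 0.59898 W/m².
Set 0.120(√M − √268) = 0.59898: √M = 0.59898/0.120 + √268 = 4.9915 + 16.3707 = 21.3622.
M = (21.3622)² = 456.34 ppb.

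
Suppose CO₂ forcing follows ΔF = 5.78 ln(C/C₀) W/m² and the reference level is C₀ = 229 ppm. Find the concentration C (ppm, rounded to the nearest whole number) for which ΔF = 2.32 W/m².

Set 5.78 ln(C/229) = 2.32, so ln(C/229) = 2.32/5.78 = 0.40138.
Then C/229 = e^0.40138 = 1.49388, giving C = 229 × 1.49388 = 342.10 ppm.

C ≈ 342 ppm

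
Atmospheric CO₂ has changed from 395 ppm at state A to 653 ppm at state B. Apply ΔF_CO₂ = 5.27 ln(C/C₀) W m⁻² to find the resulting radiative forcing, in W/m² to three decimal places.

ΔF = 2.649 W/m²

CO₂: 5.27 × ln(653/395) = 5.27 × ln(1.65316) = 5.27 × 0.50269 = 2.6492 W/m².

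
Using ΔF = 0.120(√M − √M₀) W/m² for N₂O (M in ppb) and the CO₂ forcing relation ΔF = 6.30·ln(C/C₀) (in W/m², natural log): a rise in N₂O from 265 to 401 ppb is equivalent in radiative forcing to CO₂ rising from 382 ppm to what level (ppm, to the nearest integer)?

N₂O forcing: 0.120 × (√401 − √265) = 0.120 × (20.0250 − 16.2788) = 0.120 × 3.7462 = 0.44954 W/m².
Set 6.30 ln(C/382) = 0.44954: ln(C/382) = 0.44954/6.30 = 0.07136, so C = 382 × e^0.07136 = 382 × 1.07397 = 410.26 ppm.

C ≈ 410 ppm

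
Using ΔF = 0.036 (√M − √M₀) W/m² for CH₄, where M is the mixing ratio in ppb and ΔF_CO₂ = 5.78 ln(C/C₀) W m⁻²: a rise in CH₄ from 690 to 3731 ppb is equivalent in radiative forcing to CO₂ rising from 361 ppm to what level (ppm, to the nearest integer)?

CH₄ forcing: 0.036 × (√3731 − √690) = 0.036 × (61.0819 − 26.2679) = 0.036 × 34.8140 = 1.25330 W/m².
Set 5.78 ln(C/361) = 1.25330: ln(C/361) = 1.25330/5.78 = 0.21683, so C = 361 × e^0.21683 = 361 × 1.24213 = 448.41 ppm.

C ≈ 448 ppm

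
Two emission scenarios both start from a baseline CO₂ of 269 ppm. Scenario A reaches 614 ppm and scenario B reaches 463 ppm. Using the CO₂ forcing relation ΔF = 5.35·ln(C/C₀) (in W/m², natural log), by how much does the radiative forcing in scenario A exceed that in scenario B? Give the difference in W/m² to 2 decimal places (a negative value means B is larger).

ΔF_A − ΔF_B = 1.51 W/m²

ΔF_A = 5.35 ln(614/269) = 5.35 × 0.82528 = 4.4152 W/m².
ΔF_B = 5.35 ln(463/269) = 5.35 × 0.54302 = 2.9052 W/m².
Difference: 4.4152 − 2.9052 = 1.5100 W/m².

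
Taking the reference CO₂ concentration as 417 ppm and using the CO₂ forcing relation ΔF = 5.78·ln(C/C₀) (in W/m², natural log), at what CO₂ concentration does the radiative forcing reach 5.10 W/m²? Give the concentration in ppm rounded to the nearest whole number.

C ≈ 1008 ppm

Set 5.78 ln(C/417) = 5.10, so ln(C/417) = 5.10/5.78 = 0.88235.
Then C/417 = e^0.88235 = 2.41657, giving C = 417 × 2.41657 = 1007.71 ppm.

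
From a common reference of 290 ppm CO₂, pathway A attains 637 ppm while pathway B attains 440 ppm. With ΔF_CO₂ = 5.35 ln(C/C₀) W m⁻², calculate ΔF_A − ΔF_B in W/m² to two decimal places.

ΔF_A − ΔF_B = 1.98 W/m²

ΔF_A = 5.35 ln(637/290) = 5.35 × 0.78689 = 4.2099 W/m².
ΔF_B = 5.35 ln(440/290) = 5.35 × 0.41689 = 2.2304 W/m².
Difference: 4.2099 − 2.2304 = 1.9795 W/m².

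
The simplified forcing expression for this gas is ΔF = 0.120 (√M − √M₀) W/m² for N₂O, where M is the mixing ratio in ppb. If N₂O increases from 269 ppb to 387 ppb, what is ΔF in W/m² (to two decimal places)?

N₂O: 0.120 × (√387 − √269) = 0.120 × (19.6723 − 16.4012) = 0.120 × 3.2711 = 0.3925 W/m².

ΔF = 0.39 W/m²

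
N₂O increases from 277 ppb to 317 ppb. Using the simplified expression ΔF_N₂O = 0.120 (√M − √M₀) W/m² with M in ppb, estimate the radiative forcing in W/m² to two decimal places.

N₂O: 0.120 × (√317 − √277) = 0.120 × (17.8045 − 16.6433) = 0.120 × 1.1612 = 0.1393 W/m².

ΔF = 0.14 W/m²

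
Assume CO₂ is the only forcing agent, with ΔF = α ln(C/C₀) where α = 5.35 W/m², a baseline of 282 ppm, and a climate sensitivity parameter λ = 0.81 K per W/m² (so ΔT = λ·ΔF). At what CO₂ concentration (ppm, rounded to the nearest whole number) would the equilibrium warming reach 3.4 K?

Required forcing: ΔF = ΔT/λ = 3.4/0.81 = 4.1975 W/m².
Then ln(C/282) = ΔF/5.35 = 4.1975/5.35 = 0.78458.
So C = 282 × e^0.78458 = 282 × 2.19149 = 618.00 ppm.

C ≈ 618 ppm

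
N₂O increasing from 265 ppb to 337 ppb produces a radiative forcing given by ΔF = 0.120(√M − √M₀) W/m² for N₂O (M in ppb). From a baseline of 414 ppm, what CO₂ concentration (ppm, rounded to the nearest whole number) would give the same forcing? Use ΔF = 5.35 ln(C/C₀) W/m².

N₂O forcing: 0.120 × (√337 − √265) = 0.120 × (18.3576 − 16.2788) = 0.120 × 2.0788 = 0.24946 W/m².
Set 5.35 ln(C/414) = 0.24946: ln(C/414) = 0.24946/5.35 = 0.04663, so C = 414 × e^0.04663 = 414 × 1.04773 = 433.76 ppm.

C ≈ 434 ppm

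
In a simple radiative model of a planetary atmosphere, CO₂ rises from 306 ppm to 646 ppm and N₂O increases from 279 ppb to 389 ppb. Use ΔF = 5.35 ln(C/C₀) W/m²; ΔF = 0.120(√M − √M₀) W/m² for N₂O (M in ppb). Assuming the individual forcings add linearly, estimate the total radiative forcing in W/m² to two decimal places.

ΔF = 4.36 W/m²

CO₂: 5.35 × ln(646/306) = 5.35 × ln(2.11111) = 5.35 × 0.74721 = 3.9976 W/m².
N₂O: 0.120 × (√389 − √279) = 0.120 × (19.7231 − 16.7033) = 0.120 × 3.0198 = 0.3624 W/m².
Total ΔF = 3.9976 + 0.3624 = 4.3600 W/m².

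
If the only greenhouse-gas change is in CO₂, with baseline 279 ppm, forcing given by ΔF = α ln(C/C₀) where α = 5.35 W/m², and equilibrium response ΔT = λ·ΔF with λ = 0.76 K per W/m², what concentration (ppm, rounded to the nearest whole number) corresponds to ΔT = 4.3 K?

Required forcing: ΔF = ΔT/λ = 4.3/0.76 = 5.6579 W/m².
Then ln(C/279) = ΔF/5.35 = 5.6579/5.35 = 1.05755.
So C = 279 × e^1.05755 = 279 × 2.87931 = 803.33 ppm.

C ≈ 803 ppm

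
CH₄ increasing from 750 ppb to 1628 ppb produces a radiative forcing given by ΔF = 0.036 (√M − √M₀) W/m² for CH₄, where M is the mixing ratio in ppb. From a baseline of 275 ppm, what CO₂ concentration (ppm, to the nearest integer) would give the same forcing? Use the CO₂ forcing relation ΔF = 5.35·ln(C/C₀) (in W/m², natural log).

C ≈ 300 ppm

CH₄ forcing: 0.036 × (√1628 − √750) = 0.036 × (40.3485 − 27.3861) = 0.036 × 12.9624 = 0.46665 W/m².
Set 5.35 ln(C/275) = 0.46665: ln(C/275) = 0.46665/5.35 = 0.08722, so C = 275 × e^0.08722 = 275 × 1.09114 = 300.06 ppm.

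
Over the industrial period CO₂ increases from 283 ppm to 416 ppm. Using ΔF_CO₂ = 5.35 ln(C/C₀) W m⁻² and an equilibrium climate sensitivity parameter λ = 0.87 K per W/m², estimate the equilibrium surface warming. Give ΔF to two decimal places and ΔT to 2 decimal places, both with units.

ΔF = 2.06 W/m²; ΔT = 1.79 K

CO₂: 5.35 × ln(416/283) = 5.35 × ln(1.46996) = 5.35 × 0.38524 = 2.0610 W/m².
ΔT = λ ΔF = 0.87 × 2.06 = 1.7922 K.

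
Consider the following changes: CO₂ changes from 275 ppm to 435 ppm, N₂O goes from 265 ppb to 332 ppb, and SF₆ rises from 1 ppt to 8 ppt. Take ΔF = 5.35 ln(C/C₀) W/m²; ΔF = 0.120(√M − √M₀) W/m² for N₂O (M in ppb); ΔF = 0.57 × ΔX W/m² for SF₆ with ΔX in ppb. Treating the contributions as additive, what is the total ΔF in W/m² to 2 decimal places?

ΔF = 2.69 W/m²

CO₂: 5.35 × ln(435/275) = 5.35 × ln(1.58182) = 5.35 × 0.45858 = 2.4534 W/m².
N₂O: 0.120 × (√332 − √265) = 0.120 × (18.2209 − 16.2788) = 0.120 × 1.9421 = 0.2331 W/m².
SF₆: Δ = 8 − 1 = 7 ppt = 0.007 ppb; ΔF = 0.57 × 0.007 = 0.0040 W/m².
Total ΔF = 2.4534 + 0.2331 + 0.0040 = 2.6905 W/m².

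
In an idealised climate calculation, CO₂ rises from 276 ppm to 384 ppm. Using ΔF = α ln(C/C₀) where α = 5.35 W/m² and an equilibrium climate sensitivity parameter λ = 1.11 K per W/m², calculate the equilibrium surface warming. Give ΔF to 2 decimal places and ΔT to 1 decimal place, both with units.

ΔF = 1.77 W/m²; ΔT = 2.0 K

CO₂: 5.35 × ln(384/276) = 5.35 × ln(1.39130) = 5.35 × 0.33024 = 1.7668 W/m².
ΔT = λ ΔF = 1.11 × 1.77 = 1.9647 K.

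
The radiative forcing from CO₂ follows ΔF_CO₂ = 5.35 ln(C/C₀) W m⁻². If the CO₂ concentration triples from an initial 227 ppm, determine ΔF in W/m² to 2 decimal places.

ΔF = 5.35 × ln(3) = 5.35 × 1.09861 = 5.8776 W/m².

ΔF = 5.88 W/m²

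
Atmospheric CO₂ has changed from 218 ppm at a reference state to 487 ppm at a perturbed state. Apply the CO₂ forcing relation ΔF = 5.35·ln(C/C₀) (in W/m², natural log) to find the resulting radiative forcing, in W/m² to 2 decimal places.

CO₂ absorption bands are partially saturated, so forcing scales with the logarithm of the concentration ratio.
CO₂: 5.35 × ln(487/218) = 5.35 × ln(2.23394) = 5.35 × 0.80377 = 4.3002 W/m².

ΔF = 4.30 W/m²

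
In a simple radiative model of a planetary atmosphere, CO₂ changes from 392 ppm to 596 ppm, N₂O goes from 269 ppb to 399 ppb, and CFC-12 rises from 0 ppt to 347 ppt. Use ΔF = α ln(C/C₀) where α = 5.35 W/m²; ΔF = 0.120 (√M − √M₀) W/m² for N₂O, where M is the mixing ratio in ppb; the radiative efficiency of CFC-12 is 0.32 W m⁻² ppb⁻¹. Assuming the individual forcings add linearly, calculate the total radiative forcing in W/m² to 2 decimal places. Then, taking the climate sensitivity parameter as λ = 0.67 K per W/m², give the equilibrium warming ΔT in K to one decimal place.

ΔF = 2.78 W/m²; ΔT = 1.9 K

CO₂: 5.35 × ln(596/392) = 5.35 × ln(1.52041) = 5.35 × 0.41898 = 2.2415 W/m².
N₂O: 0.120 × (√399 − √269) = 0.120 × (19.9750 − 16.4012) = 0.120 × 3.5738 = 0.4289 W/m².
CFC-12: Δ = 347 − 0 = 347 ppt = 0.347 ppb; ΔF = 0.32 × 0.347 = 0.1110 W/m².
Total ΔF = 2.2415 + 0.4289 + 0.1110 = 2.7814 W/m².
ΔT = λ ΔF = 0.67 × 2.78 = 1.8626 K.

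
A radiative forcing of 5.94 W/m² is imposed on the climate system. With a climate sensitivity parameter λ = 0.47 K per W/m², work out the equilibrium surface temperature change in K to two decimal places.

ΔT = λ ΔF = 0.47 × 5.94 = 2.7918 K.

ΔT = 2.79 K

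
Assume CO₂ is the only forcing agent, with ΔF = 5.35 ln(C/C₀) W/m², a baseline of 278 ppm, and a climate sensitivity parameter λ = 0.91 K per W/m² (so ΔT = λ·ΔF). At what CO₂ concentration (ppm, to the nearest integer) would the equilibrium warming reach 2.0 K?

Required forcing: ΔF = ΔT/λ = 2.0/0.91 = 2.1978 W/m².
Then ln(C/278) = ΔF/5.35 = 2.1978/5.35 = 0.41080.
So C = 278 × e^0.41080 = 278 × 1.50802 = 419.23 ppm.

C ≈ 419 ppm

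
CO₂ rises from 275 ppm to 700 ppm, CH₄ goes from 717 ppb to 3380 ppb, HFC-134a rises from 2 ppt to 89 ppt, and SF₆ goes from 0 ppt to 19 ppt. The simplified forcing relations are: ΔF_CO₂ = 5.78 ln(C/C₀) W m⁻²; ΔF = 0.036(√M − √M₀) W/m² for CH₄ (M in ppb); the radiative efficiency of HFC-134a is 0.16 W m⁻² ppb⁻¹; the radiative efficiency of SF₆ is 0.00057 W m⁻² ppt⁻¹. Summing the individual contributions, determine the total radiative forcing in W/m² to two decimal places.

ΔF = 6.55 W/m²

CO₂: 5.78 × ln(700/275) = 5.78 × ln(2.54545) = 5.78 × 0.93431 = 5.4003 W/m².
CH₄: 0.036 × (√3380 − √717) = 0.036 × (58.1378 − 26.7769) = 0.036 × 31.3609 = 1.1290 W/m².
HFC-134a: Δ = 89 − 2 = 87 ppt = 0.087 ppb; ΔF = 0.16 × 0.087 = 0.0139 W/m².
SF₆: ΔF = 0.00057 × (19 − 0) = 0.00057 × 19 = 0.0108 W/m².
Total ΔF = 5.4003 + 1.1290 + 0.0139 + 0.0108 = 6.5540 W/m².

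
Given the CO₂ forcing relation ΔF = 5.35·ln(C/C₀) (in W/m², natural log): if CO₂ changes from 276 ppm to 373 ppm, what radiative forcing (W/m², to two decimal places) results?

ΔF = 1.61 W/m²

CO₂ absorption bands are partially saturated, so forcing scales with the logarithm of the concentration ratio.
CO₂: 5.35 × ln(373/276) = 5.35 × ln(1.35145) = 5.35 × 0.30118 = 1.6113 W/m².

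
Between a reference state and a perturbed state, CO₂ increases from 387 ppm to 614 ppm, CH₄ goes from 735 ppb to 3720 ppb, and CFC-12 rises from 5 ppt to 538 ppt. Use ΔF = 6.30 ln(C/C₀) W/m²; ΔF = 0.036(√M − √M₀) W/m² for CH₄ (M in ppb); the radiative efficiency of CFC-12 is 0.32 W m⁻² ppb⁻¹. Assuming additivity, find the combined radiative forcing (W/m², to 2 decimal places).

ΔF = 4.30 W/m²

CO₂: 6.30 × ln(614/387) = 6.30 × ln(1.58656) = 6.30 × 0.46157 = 2.9079 W/m².
CH₄: 0.036 × (√3720 − √735) = 0.036 × (60.9918 − 27.1109) = 0.036 × 33.8809 = 1.2197 W/m².
CFC-12: Δ = 538 − 5 = 533 ppt = 0.533 ppb; ΔF = 0.32 × 0.533 = 0.1706 W/m².
Total ΔF = 2.9079 + 1.2197 + 0.1706 = 4.2982 W/m².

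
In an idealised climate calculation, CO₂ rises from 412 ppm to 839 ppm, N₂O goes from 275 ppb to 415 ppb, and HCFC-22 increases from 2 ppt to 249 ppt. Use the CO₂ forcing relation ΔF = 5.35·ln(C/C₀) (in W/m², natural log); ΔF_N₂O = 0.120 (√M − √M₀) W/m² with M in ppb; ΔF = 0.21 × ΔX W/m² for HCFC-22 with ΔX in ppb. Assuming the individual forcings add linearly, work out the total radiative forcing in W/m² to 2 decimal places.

CO₂: 5.35 × ln(839/412) = 5.35 × ln(2.03641) = 5.35 × 0.71119 = 3.8049 W/m².
N₂O: 0.120 × (√415 − √275) = 0.120 × (20.3715 − 16.5831) = 0.120 × 3.7884 = 0.4546 W/m².
HCFC-22: Δ = 249 − 2 = 247 ppt = 0.247 ppb; ΔF = 0.21 × 0.247 = 0.0519 W/m².
Total ΔF = 3.8049 + 0.4546 + 0.0519 = 4.3114 W/m².

ΔF = 4.31 W/m²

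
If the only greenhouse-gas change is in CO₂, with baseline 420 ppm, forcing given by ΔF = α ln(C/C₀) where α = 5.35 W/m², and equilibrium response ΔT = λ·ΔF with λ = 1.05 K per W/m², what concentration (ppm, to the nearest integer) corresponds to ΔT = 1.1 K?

C ≈ 511 ppm

Required forcing: ΔF = ΔT/λ = 1.1/1.05 = 1.0476 W/m².
Then ln(C/420) = ΔF/5.35 = 1.0476/5.35 = 0.19581.
So C = 420 × e^0.19581 = 420 × 1.21630 = 510.85 ppm.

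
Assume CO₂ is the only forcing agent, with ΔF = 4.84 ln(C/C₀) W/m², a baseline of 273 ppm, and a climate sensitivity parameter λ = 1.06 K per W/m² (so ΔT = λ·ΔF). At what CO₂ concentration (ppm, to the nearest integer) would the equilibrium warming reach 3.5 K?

Required forcing: ΔF = ΔT/λ = 3.5/1.06 = 3.3019 W/m².
Then ln(C/273) = ΔF/4.84 = 3.3019/4.84 = 0.68221.
So C = 273 × e^0.68221 = 273 × 1.97824 = 540.06 ppm.

C ≈ 540 ppm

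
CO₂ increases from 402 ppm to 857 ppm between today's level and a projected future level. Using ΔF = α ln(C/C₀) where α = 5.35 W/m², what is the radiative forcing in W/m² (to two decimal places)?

CO₂ absorption bands are partially saturated, so forcing scales with the logarithm of the concentration ratio.
CO₂: 5.35 × ln(857/402) = 5.35 × ln(2.13184) = 5.35 × 0.75699 = 4.0499 W/m².

ΔF = 4.05 W/m²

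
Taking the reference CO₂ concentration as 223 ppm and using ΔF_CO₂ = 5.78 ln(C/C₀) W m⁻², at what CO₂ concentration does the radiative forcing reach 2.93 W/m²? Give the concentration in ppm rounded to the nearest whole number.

C ≈ 370 ppm

Set 5.78 ln(C/223) = 2.93, so ln(C/223) = 2.93/5.78 = 0.50692.
Then C/223 = e^0.50692 = 1.66017, giving C = 223 × 1.66017 = 370.22 ppm.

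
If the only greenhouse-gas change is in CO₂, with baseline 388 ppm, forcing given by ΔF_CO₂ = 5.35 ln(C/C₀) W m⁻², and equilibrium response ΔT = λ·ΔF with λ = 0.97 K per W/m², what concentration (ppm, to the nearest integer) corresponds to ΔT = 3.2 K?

Required forcing: ΔF = ΔT/λ = 3.2/0.97 = 3.2990 W/m².
Then ln(C/388) = ΔF/5.35 = 3.2990/5.35 = 0.61664.
So C = 388 × e^0.61664 = 388 × 1.85269 = 718.84 ppm.

C ≈ 719 ppm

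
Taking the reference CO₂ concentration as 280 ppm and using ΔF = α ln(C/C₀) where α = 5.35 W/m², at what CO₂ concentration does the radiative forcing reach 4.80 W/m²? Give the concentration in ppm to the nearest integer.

C ≈ 687 ppm

Set 5.35 ln(C/280) = 4.80, so ln(C/280) = 4.80/5.35 = 0.89720.
Then C/280 = e^0.89720 = 2.45273, giving C = 280 × 2.45273 = 686.76 ppm.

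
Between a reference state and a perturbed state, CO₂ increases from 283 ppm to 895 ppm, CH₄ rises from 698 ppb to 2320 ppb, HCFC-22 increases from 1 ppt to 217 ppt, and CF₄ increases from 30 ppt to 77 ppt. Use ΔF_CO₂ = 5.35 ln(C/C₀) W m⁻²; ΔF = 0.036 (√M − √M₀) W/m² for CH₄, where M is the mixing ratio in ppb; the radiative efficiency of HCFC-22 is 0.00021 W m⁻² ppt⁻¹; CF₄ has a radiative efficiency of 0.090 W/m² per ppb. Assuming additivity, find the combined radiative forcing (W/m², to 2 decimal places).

ΔF = 6.99 W/m²

CO₂: 5.35 × ln(895/283) = 5.35 × ln(3.16254) = 5.35 × 1.15138 = 6.1599 W/m².
CH₄: 0.036 × (√2320 − √698) = 0.036 × (48.1664 − 26.4197) = 0.036 × 21.7467 = 0.7829 W/m².
HCFC-22: ΔF = 0.00021 × (217 − 1) = 0.00021 × 216 = 0.0454 W/m².
CF₄: Δ = 77 − 30 = 47 ppt = 0.047 ppb; ΔF = 0.090 × 0.047 = 0.0042 W/m².
Total ΔF = 6.1599 + 0.7829 + 0.0454 + 0.0042 = 6.9924 W/m².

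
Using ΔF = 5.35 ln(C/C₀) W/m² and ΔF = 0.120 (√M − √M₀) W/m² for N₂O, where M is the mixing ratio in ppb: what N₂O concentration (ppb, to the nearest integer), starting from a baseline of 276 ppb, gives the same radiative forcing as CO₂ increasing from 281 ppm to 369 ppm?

M ≈ 827 ppb

CO₂ forcing: 5.35 × ln(369/281) = 5.35 × 0.272442 = 1.45756 W/m².
Set 0.120(√M − √276) = 1.45756: √M = 1.45756/0.120 + √276 = 12.1463 + 16.6132 = 28.7595.
M = (28.7595)² = 827.11 ppb.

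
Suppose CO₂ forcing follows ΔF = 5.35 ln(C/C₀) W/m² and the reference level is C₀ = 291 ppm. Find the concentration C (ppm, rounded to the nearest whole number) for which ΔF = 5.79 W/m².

C ≈ 859 ppm

Set 5.35 ln(C/291) = 5.79, so ln(C/291) = 5.79/5.35 = 1.08224.
Then C/291 = e^1.08224 = 2.95128, giving C = 291 × 2.95128 = 858.82 ppm.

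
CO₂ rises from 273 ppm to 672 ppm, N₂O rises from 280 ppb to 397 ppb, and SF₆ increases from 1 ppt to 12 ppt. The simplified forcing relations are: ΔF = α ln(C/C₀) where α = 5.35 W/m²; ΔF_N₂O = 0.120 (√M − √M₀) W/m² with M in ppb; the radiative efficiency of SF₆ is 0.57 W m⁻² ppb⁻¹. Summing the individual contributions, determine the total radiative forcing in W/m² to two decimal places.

ΔF = 5.21 W/m²

CO₂: 5.35 × ln(672/273) = 5.35 × ln(2.46154) = 5.35 × 0.90079 = 4.8192 W/m².
N₂O: 0.120 × (√397 − √280) = 0.120 × (19.9249 − 16.7332) = 0.120 × 3.1917 = 0.3830 W/m².
SF₆: Δ = 12 − 1 = 11 ppt = 0.011 ppb; ΔF = 0.57 × 0.011 = 0.0063 W/m².
Total ΔF = 4.8192 + 0.3830 + 0.0063 = 5.2085 W/m².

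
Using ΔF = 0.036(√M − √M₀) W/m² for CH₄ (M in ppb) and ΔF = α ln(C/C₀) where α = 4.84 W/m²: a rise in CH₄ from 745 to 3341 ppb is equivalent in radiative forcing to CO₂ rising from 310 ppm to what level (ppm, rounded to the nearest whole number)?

CH₄ forcing: 0.036 × (√3341 − √745) = 0.036 × (57.8014 − 27.2947) = 0.036 × 30.5067 = 1.09824 W/m².
Set 4.84 ln(C/310) = 1.09824: ln(C/310) = 1.09824/4.84 = 0.22691, so C = 310 × e^0.22691 = 310 × 1.25472 = 388.96 ppm.

C ≈ 389 ppm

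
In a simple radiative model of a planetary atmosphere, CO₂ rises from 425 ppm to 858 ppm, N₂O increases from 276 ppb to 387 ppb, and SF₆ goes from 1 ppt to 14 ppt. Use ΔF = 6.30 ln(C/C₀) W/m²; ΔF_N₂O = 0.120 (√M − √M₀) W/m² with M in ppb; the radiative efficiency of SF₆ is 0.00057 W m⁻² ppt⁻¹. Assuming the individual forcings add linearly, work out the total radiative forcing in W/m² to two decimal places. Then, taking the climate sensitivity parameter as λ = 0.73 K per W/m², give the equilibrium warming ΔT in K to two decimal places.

CO₂: 6.30 × ln(858/425) = 6.30 × ln(2.01882) = 6.30 × 0.70251 = 4.4258 W/m².
N₂O: 0.120 × (√387 − √276) = 0.120 × (19.6723 − 16.6132) = 0.120 × 3.0591 = 0.3671 W/m².
SF₆: ΔF = 0.00057 × (14 − 1) = 0.00057 × 13 = 0.0074 W/m².
Total ΔF = 4.4258 + 0.3671 + 0.0074 = 4.8003 W/m².
ΔT = λ ΔF = 0.73 × 4.80 = 3.5040 K.

ΔF = 4.80 W/m²; ΔT = 3.50 K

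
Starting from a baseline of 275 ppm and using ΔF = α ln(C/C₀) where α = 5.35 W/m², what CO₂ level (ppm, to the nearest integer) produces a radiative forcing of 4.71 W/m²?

C ≈ 663 ppm

Set 5.35 ln(C/275) = 4.71, so ln(C/275) = 4.71/5.35 = 0.88037.
Then C/275 = e^0.88037 = 2.41179, giving C = 275 × 2.41179 = 663.24 ppm.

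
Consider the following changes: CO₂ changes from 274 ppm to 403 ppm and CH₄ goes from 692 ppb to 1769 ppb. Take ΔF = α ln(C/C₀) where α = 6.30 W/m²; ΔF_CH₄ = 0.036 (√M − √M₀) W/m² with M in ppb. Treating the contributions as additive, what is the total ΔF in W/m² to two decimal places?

CO₂: 6.30 × ln(403/274) = 6.30 × ln(1.47080) = 6.30 × 0.38581 = 2.4306 W/m².
CH₄: 0.036 × (√1769 − √692) = 0.036 × (42.0595 − 26.3059) = 0.036 × 15.7536 = 0.5671 W/m².
Total ΔF = 2.4306 + 0.5671 = 2.9977 W/m².

ΔF = 3.00 W/m²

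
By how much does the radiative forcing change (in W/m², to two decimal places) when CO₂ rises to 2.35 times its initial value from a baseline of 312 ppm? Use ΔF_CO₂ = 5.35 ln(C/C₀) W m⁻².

Because the forcing depends only on the ratio C/C₀, the initial concentration does not enter.
ΔF = 5.35 × ln(2.35) = 5.35 × 0.85442 = 4.5711 W/m².

ΔF = 4.57 W/m²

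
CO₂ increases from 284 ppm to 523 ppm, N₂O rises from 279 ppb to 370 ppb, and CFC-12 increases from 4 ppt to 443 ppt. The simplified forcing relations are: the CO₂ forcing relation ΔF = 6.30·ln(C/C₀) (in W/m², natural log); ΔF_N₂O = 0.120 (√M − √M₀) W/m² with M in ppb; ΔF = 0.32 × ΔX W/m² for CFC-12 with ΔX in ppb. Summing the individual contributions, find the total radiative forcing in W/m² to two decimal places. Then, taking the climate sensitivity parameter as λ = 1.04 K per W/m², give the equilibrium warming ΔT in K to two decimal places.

CO₂: 6.30 × ln(523/284) = 6.30 × ln(1.84155) = 6.30 × 0.61061 = 3.8468 W/m².
N₂O: 0.120 × (√370 − √279) = 0.120 × (19.2354 − 16.7033) = 0.120 × 2.5321 = 0.3039 W/m².
CFC-12: Δ = 443 − 4 = 439 ppt = 0.439 ppb; ΔF = 0.32 × 0.439 = 0.1405 W/m².
Total ΔF = 3.8468 + 0.3039 + 0.1405 = 4.2912 W/m².
ΔT = λ ΔF = 1.04 × 4.29 = 4.4616 K.

ΔF = 4.29 W/m²; ΔT = 4.46 K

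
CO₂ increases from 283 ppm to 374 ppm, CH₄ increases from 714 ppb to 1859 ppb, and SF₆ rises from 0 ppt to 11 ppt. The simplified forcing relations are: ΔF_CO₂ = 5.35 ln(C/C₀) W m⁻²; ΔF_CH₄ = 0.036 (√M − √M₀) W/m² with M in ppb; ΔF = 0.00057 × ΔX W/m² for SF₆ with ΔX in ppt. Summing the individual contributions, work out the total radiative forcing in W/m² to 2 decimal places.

CO₂: 5.35 × ln(374/283) = 5.35 × ln(1.32155) = 5.35 × 0.27881 = 1.4916 W/m².
CH₄: 0.036 × (√1859 − √714) = 0.036 × (43.1161 − 26.7208) = 0.036 × 16.3953 = 0.5902 W/m².
SF₆: ΔF = 0.00057 × (11 − 0) = 0.00057 × 11 = 0.0063 W/m².
Total ΔF = 1.4916 + 0.5902 + 0.0063 = 2.0881 W/m².

ΔF = 2.09 W/m²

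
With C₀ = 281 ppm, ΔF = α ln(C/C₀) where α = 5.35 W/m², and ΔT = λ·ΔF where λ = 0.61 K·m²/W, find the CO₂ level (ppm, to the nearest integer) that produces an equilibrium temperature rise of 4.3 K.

C ≈ 1049 ppm

Required forcing: ΔF = ΔT/λ = 4.3/0.61 = 7.0492 W/m².
Then ln(C/281) = ΔF/5.35 = 7.0492/5.35 = 1.31761.
So C = 281 × e^1.31761 = 281 × 3.73449 = 1049.39 ppm.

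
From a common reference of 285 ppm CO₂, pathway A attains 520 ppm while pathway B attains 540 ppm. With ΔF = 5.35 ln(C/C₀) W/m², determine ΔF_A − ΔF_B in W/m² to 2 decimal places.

ΔF_A − ΔF_B = -0.20 W/m²

ΔF_A = 5.35 ln(520/285) = 5.35 × 0.60134 = 3.2172 W/m².
ΔF_B = 5.35 ln(540/285) = 5.35 × 0.63908 = 3.4191 W/m².
Difference: 3.2172 − 3.4191 = -0.2019 W/m².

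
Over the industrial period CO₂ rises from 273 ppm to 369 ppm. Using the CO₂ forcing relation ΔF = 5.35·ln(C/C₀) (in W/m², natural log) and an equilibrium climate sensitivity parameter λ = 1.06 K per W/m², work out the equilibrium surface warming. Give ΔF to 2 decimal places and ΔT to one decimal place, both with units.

CO₂: 5.35 × ln(369/273) = 5.35 × ln(1.35165) = 5.35 × 0.30133 = 1.6121 W/m².
ΔT = λ ΔF = 1.06 × 1.61 = 1.7066 K.

ΔF = 1.61 W/m²; ΔT = 1.7 K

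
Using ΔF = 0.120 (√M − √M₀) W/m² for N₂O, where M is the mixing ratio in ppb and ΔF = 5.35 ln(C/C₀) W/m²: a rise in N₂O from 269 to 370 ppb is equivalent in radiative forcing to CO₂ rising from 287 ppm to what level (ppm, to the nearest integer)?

N₂O forcing: 0.120 × (√370 − √269) = 0.120 × (19.2354 − 16.4012) = 0.120 × 2.8342 = 0.34010 W/m².
Set 5.35 ln(C/287) = 0.34010: ln(C/287) = 0.34010/5.35 = 0.06357, so C = 287 × e^0.06357 = 287 × 1.06563 = 305.84 ppm.

C ≈ 306 ppm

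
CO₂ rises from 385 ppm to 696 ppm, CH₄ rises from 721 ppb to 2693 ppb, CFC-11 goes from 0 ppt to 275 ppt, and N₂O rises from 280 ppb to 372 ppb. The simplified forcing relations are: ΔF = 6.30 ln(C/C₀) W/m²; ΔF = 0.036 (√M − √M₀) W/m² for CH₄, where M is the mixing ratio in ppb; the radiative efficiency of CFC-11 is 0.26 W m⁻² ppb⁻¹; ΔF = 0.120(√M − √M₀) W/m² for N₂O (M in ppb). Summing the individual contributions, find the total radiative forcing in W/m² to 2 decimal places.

ΔF = 5.01 W/m²

CO₂: 6.30 × ln(696/385) = 6.30 × ln(1.80779) = 6.30 × 0.59211 = 3.7303 W/m².
CH₄: 0.036 × (√2693 − √721) = 0.036 × (51.8941 − 26.8514) = 0.036 × 25.0427 = 0.9015 W/m².
CFC-11: Δ = 275 − 0 = 275 ppt = 0.275 ppb; ΔF = 0.26 × 0.275 = 0.0715 W/m².
N₂O: 0.120 × (√372 − √280) = 0.120 × (19.2873 − 16.7332) = 0.120 × 2.5541 = 0.3065 W/m².
Total ΔF = 3.7303 + 0.9015 + 0.0715 + 0.3065 = 5.0098 W/m².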